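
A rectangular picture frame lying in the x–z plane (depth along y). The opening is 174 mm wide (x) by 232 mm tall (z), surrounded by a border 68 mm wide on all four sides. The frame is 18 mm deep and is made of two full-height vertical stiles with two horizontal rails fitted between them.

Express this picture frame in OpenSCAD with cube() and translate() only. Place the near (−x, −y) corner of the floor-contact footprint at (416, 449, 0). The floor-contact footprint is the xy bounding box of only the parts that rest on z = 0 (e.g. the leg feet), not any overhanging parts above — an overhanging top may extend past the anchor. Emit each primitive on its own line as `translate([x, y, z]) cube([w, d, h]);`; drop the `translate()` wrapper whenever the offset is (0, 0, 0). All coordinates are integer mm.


translate([416, 449, 0]) cube([68, 18, 368]);
translate([658, 449, 0]) cube([68, 18, 368]);
translate([484, 449, 0]) cube([174, 18, 68]);
translate([484, 449, 300]) cube([174, 18, 68]);


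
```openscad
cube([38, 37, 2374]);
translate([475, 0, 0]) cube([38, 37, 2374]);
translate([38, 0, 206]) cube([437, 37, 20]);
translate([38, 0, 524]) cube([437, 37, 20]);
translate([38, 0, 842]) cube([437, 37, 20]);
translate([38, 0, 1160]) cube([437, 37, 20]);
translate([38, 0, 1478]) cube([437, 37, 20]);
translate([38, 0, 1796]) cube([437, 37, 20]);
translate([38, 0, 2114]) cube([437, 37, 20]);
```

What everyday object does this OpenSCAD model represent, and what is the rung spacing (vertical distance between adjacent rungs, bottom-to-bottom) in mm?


A ladder. The rung spacing is 318 mm.

Two tall 38×37 posts with 7 short bars between them — a ladder. Adjacent rungs sit at z = 206 and z = 524, so the spacing is 524 − 206 = 318 mm.


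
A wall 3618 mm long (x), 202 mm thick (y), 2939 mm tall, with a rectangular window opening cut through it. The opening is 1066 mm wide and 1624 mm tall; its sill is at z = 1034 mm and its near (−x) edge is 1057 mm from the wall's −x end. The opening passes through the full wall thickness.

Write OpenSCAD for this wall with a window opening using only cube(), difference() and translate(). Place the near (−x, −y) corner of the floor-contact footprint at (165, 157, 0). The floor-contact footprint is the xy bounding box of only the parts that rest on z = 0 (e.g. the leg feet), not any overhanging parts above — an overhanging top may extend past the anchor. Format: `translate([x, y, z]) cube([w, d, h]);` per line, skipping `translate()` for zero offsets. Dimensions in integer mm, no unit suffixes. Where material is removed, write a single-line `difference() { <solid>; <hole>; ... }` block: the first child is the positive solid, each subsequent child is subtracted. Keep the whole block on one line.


difference() { translate([165, 157, 0]) cube([3618, 202, 2939]); translate([1222, 157, 1034]) cube([1066, 202, 1624]); }


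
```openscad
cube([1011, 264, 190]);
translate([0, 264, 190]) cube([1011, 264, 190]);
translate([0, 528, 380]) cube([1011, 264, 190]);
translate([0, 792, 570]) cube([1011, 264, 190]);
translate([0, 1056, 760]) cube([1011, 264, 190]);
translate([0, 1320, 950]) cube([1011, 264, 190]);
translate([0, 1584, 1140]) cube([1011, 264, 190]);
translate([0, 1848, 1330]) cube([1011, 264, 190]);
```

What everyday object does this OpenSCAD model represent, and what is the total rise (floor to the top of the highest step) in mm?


A staircase. The total rise is 1520 mm.

8 identical blocks, each offset up and back from the previous — a staircase. Each step is 190 mm tall and there are 8 of them, so the total rise is 8 × 190 = 1520 mm.


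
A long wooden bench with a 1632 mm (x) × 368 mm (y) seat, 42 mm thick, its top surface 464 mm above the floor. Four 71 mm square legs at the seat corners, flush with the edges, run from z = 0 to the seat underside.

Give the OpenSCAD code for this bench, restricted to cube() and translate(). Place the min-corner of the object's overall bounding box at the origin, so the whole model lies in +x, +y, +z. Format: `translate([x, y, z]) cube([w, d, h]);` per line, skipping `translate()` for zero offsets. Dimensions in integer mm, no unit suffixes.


// leg_h = 464 − 42 = 422
translate([0, 0, 422]) cube([1632, 368, 42]);
cube([71, 71, 422]);
translate([0, 297, 0]) cube([71, 71, 422]);
translate([1561, 0, 0]) cube([71, 71, 422]);
translate([1561, 297, 0]) cube([71, 71, 422]);


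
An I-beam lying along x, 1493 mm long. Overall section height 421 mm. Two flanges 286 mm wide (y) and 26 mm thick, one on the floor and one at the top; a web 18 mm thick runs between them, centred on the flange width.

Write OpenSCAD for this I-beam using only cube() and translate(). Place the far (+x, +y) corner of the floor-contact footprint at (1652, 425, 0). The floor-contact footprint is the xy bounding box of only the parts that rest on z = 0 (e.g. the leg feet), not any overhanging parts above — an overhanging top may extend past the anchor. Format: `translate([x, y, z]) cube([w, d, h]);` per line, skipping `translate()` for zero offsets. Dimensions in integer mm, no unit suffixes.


translate([159, 139, 0]) cube([1493, 286, 26]);
translate([159, 273, 26]) cube([1493, 18, 369]);
translate([159, 139, 395]) cube([1493, 286, 26]);


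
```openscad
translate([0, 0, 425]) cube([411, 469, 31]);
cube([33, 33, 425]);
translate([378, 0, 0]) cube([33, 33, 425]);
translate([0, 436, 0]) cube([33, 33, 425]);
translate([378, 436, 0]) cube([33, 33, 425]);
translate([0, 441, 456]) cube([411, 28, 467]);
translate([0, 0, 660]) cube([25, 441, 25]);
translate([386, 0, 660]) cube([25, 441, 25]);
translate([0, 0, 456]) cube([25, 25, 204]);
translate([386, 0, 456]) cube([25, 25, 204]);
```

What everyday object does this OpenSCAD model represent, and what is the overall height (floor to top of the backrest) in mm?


A chair. The overall height is 923 mm.

A slab on four corner posts with a tall panel at the back — a chair. The seat slab sits at z = 425 with thickness 31, and the 467 mm backrest starts at the seat top, so the overall height is 425 + 31 + 467 = 923 mm.


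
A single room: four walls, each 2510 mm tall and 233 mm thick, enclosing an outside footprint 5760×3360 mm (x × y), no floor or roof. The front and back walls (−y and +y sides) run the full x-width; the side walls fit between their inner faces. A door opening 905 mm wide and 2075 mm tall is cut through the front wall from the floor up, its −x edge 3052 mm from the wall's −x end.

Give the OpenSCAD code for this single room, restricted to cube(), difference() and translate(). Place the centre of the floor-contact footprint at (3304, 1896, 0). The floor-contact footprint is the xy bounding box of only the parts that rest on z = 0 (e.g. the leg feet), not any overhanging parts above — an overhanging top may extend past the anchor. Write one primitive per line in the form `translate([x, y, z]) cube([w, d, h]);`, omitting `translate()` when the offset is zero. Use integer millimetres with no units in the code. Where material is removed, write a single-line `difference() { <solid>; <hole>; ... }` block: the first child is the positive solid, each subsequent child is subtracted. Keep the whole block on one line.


difference() { translate([424, 216, 0]) cube([5760, 233, 2510]); translate([3476, 216, 0]) cube([905, 233, 2075]); }
translate([424, 3343, 0]) cube([5760, 233, 2510]);
translate([424, 449, 0]) cube([233, 2894, 2510]);
translate([5951, 449, 0]) cube([233, 2894, 2510]);


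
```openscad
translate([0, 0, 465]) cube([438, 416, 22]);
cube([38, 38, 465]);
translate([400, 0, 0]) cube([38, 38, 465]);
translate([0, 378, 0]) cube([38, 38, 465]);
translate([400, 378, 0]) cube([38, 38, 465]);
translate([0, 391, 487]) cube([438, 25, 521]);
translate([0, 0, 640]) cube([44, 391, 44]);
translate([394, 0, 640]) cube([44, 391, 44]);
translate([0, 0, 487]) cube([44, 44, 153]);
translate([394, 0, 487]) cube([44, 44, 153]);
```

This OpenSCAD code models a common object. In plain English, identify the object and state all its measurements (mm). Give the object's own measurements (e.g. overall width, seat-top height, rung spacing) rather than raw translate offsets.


A chair. The seat is a 438×416×22 mm slab with its top at z = 487 mm, on four 38×38 mm corner legs (flush with the seat edges, standing on z = 0). A flat backrest 25 mm thick, 521 mm tall, spans the full seat width and rises from the seat top along its +y edge, rear face flush with the rear of the seat. Two armrests of 44×44 mm section run along each side from the seat's front edge to the front of the backrest, top faces 197 mm above the seat top and outer faces flush with the seat's x-edges; a 44×44 mm post under the front of each armrest stands on the seat at the front corner.


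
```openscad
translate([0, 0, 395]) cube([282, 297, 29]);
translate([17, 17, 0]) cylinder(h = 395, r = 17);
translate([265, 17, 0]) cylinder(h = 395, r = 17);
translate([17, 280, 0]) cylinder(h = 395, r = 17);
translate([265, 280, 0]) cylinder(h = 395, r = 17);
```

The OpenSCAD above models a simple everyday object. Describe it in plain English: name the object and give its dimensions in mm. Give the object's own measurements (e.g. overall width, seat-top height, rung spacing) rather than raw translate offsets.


A four-legged stool. The seat is a 282×297×29 mm slab whose top surface is at z = 424 mm; four round legs, each 34 mm in diameter, run from the floor (z = 0) to the underside of the seat, each leg's axis is inset half a diameter from the nearest pair of seat edges (so the leg's bounding box is flush with the corner).


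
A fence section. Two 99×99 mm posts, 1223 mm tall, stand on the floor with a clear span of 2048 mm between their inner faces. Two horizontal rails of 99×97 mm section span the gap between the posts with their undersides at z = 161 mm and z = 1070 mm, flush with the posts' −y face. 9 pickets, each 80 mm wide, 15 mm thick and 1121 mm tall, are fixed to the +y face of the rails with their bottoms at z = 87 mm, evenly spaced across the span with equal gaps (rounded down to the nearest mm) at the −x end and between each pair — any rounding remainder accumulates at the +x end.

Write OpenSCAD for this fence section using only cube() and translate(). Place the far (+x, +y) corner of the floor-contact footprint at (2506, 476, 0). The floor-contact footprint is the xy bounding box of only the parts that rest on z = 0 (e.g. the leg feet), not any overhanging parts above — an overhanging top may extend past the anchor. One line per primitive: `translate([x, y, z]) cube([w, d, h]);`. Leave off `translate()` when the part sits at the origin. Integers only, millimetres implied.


translate([260, 377, 0]) cube([99, 99, 1223]);
translate([2407, 377, 0]) cube([99, 99, 1223]);
translate([359, 377, 161]) cube([2048, 99, 97]);
translate([359, 377, 1070]) cube([2048, 99, 97]);
translate([491, 476, 87]) cube([80, 15, 1121]);
translate([703, 476, 87]) cube([80, 15, 1121]);
translate([915, 476, 87]) cube([80, 15, 1121]);
translate([1127, 476, 87]) cube([80, 15, 1121]);
translate([1339, 476, 87]) cube([80, 15, 1121]);
translate([1551, 476, 87]) cube([80, 15, 1121]);
translate([1763, 476, 87]) cube([80, 15, 1121]);
translate([1975, 476, 87]) cube([80, 15, 1121]);
translate([2187, 476, 87]) cube([80, 15, 1121]);


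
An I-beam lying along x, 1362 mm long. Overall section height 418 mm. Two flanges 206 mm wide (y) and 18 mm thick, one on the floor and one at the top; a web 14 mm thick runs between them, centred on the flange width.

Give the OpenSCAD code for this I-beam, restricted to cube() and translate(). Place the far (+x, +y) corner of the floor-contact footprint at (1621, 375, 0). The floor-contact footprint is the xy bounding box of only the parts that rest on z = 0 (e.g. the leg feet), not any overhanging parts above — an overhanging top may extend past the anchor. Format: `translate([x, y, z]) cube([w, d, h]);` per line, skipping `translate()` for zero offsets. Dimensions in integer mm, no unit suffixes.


translate([259, 169, 0]) cube([1362, 206, 18]);
translate([259, 265, 18]) cube([1362, 14, 382]);
translate([259, 169, 400]) cube([1362, 206, 18]);


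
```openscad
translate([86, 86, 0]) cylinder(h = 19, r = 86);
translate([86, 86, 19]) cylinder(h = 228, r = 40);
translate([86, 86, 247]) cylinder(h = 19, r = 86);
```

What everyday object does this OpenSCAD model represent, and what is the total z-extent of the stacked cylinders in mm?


A spool. The overall height is 266 mm.

Three coaxial cylinders, large–small–large — a spool. Two 19 mm flanges and a 228 mm core give 19 + 228 + 19 = 266 mm.


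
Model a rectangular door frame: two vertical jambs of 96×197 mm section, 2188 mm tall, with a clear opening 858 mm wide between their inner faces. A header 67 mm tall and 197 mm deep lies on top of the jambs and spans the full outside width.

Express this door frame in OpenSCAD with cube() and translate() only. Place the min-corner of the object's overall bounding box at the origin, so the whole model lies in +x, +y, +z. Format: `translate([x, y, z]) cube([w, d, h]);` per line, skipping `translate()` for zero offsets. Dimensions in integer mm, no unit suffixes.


cube([96, 197, 2188]);
translate([954, 0, 0]) cube([96, 197, 2188]);
translate([0, 0, 2188]) cube([1050, 197, 67]);


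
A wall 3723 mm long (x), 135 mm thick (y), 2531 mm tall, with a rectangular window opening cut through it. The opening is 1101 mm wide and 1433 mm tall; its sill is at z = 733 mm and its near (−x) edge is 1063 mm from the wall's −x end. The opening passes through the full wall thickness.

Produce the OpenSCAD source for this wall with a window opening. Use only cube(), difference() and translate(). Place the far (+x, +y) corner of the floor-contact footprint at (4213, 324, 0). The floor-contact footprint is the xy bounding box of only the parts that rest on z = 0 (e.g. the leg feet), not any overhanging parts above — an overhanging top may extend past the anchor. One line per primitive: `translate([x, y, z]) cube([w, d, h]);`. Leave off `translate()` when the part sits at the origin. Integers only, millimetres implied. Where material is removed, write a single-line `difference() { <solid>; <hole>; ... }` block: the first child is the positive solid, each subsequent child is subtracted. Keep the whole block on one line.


difference() { translate([490, 189, 0]) cube([3723, 135, 2531]); translate([1553, 189, 733]) cube([1101, 135, 1433]); }


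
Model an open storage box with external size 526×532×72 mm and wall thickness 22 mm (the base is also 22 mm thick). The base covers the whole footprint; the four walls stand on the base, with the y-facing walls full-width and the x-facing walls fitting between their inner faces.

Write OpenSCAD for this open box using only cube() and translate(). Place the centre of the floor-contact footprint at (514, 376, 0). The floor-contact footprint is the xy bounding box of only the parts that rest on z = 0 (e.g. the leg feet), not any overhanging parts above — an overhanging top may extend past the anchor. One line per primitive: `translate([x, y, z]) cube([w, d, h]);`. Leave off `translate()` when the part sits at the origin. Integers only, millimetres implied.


translate([251, 110, 0]) cube([526, 532, 22]);
translate([251, 110, 22]) cube([526, 22, 50]);
translate([251, 620, 22]) cube([526, 22, 50]);
translate([251, 132, 22]) cube([22, 488, 50]);
translate([755, 132, 22]) cube([22, 488, 50]);


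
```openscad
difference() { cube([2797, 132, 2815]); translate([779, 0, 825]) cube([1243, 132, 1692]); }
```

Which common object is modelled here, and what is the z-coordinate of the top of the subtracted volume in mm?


A wall with a window opening. The window head height is 2517 mm.

A wall with a rectangular opening subtracted — a window. Sill at z = 825, opening 1692 mm tall, so the head is at 825 + 1692 = 2517 mm.


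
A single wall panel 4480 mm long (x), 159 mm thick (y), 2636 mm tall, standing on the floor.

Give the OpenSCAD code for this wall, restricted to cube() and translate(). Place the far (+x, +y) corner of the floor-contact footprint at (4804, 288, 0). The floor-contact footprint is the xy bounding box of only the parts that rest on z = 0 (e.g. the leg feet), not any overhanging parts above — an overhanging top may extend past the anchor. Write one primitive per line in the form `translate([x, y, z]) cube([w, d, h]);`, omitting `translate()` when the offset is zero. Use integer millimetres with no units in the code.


translate([324, 129, 0]) cube([4480, 159, 2636]);


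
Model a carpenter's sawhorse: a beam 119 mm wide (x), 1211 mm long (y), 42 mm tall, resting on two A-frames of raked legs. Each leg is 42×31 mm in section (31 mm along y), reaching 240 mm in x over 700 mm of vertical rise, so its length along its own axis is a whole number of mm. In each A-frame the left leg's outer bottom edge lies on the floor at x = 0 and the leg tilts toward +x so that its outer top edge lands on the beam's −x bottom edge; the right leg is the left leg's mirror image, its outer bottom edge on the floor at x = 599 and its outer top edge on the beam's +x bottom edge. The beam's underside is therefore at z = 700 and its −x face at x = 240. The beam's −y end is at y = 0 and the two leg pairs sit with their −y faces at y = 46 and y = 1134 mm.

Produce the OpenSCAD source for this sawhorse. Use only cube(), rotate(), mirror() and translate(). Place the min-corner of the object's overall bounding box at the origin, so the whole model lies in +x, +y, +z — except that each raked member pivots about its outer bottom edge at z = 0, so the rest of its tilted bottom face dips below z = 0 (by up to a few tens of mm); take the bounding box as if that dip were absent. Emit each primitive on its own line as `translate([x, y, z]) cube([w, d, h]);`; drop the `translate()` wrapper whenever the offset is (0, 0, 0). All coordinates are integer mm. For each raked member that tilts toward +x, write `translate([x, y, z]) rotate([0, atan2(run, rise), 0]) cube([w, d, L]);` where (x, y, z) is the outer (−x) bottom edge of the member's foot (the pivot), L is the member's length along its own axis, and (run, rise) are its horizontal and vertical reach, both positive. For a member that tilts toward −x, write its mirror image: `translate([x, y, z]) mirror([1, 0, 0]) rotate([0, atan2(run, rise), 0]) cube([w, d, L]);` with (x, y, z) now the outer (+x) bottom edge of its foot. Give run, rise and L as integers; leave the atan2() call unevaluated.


translate([240, 0, 700]) cube([119, 1211, 42]);
translate([0, 46, 0]) rotate([0, atan2(240, 700), 0]) cube([42, 31, 740]);
translate([599, 46, 0]) mirror([1, 0, 0]) rotate([0, atan2(240, 700), 0]) cube([42, 31, 740]);
translate([0, 1134, 0]) rotate([0, atan2(240, 700), 0]) cube([42, 31, 740]);
translate([599, 1134, 0]) mirror([1, 0, 0]) rotate([0, atan2(240, 700), 0]) cube([42, 31, 740]);


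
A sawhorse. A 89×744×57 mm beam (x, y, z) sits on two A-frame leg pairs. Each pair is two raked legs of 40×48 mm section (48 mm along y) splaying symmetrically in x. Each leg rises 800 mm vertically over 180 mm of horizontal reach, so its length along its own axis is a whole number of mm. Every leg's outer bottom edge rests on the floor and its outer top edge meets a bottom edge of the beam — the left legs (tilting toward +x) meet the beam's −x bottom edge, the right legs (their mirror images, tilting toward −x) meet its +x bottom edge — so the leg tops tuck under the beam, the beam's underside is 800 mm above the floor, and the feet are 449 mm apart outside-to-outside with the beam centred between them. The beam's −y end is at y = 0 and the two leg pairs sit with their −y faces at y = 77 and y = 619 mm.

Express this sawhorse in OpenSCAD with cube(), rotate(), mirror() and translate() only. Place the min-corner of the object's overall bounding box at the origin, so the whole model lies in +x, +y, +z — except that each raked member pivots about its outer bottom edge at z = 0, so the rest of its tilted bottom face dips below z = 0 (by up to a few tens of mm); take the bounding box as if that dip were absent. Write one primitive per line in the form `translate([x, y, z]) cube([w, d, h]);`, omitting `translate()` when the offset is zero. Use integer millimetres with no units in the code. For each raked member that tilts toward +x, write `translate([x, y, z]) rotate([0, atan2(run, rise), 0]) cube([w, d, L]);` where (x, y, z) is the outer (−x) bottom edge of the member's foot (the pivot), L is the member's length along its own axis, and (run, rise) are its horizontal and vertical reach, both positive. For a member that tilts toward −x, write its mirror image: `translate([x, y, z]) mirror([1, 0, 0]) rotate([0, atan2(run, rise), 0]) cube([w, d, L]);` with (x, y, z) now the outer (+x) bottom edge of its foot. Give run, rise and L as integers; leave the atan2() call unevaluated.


// leg length = √(180² + 800²) = 820
// right-leg outer foot x = 2·180 + 89 = 449
// beam min-corner = (180, 0, 800)
translate([180, 0, 800]) cube([89, 744, 57]);
translate([0, 77, 0]) rotate([0, atan2(180, 800), 0]) cube([40, 48, 820]);
translate([449, 77, 0]) mirror([1, 0, 0]) rotate([0, atan2(180, 800), 0]) cube([40, 48, 820]);
translate([0, 619, 0]) rotate([0, atan2(180, 800), 0]) cube([40, 48, 820]);
translate([449, 619, 0]) mirror([1, 0, 0]) rotate([0, atan2(180, 800), 0]) cube([40, 48, 820]);


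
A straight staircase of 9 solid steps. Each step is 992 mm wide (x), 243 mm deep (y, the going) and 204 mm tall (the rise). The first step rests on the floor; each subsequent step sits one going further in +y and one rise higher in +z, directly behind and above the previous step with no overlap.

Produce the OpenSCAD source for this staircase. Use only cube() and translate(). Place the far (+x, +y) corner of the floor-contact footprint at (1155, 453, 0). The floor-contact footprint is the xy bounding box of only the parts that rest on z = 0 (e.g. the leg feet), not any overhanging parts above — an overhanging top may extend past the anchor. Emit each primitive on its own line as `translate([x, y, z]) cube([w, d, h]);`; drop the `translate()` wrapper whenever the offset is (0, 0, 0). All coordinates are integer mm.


translate([163, 210, 0]) cube([992, 243, 204]);
translate([163, 453, 204]) cube([992, 243, 204]);
translate([163, 696, 408]) cube([992, 243, 204]);
translate([163, 939, 612]) cube([992, 243, 204]);
translate([163, 1182, 816]) cube([992, 243, 204]);
translate([163, 1425, 1020]) cube([992, 243, 204]);
translate([163, 1668, 1224]) cube([992, 243, 204]);
translate([163, 1911, 1428]) cube([992, 243, 204]);
translate([163, 2154, 1632]) cube([992, 243, 204]);


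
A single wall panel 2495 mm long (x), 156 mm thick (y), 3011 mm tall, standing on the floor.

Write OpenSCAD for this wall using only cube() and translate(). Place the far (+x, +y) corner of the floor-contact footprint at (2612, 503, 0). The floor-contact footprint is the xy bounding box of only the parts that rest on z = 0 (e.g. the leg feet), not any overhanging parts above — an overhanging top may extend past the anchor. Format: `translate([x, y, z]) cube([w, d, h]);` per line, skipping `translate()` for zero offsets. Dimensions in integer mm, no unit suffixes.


translate([117, 347, 0]) cube([2495, 156, 3011]);


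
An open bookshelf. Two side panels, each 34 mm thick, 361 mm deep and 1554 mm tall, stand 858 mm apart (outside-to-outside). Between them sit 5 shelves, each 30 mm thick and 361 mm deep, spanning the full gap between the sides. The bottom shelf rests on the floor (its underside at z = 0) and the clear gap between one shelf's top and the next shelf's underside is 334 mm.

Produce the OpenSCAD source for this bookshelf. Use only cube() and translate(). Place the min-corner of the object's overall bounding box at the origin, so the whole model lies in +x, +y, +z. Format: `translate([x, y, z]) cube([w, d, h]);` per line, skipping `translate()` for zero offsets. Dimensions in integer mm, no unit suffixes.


cube([34, 361, 1554]);
translate([824, 0, 0]) cube([34, 361, 1554]);
translate([34, 0, 0]) cube([790, 361, 30]);
translate([34, 0, 364]) cube([790, 361, 30]);
translate([34, 0, 728]) cube([790, 361, 30]);
translate([34, 0, 1092]) cube([790, 361, 30]);
translate([34, 0, 1456]) cube([790, 361, 30]);


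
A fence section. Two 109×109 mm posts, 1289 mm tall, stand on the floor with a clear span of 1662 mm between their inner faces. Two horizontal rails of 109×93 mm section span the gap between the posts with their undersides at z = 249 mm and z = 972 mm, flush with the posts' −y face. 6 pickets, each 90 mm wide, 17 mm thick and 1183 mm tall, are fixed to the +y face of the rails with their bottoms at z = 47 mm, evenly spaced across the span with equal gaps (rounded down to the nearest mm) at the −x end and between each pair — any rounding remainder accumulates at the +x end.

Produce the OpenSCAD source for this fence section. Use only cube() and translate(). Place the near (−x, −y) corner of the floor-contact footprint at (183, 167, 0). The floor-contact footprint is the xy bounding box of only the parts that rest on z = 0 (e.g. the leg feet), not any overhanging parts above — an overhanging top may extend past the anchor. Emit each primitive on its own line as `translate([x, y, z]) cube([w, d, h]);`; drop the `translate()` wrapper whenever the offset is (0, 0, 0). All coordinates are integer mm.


translate([183, 167, 0]) cube([109, 109, 1289]);
translate([1954, 167, 0]) cube([109, 109, 1289]);
translate([292, 167, 249]) cube([1662, 109, 93]);
translate([292, 167, 972]) cube([1662, 109, 93]);
translate([452, 276, 47]) cube([90, 17, 1183]);
translate([702, 276, 47]) cube([90, 17, 1183]);
translate([952, 276, 47]) cube([90, 17, 1183]);
translate([1202, 276, 47]) cube([90, 17, 1183]);
translate([1452, 276, 47]) cube([90, 17, 1183]);
translate([1702, 276, 47]) cube([90, 17, 1183]);


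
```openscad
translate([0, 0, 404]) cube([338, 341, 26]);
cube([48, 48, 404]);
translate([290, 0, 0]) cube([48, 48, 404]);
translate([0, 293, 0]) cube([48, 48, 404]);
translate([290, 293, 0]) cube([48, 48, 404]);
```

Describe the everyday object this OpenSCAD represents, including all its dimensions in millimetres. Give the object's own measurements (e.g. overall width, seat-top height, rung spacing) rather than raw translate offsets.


A four-legged stool. The seat is a 338×341×26 mm slab whose top surface is at z = 430 mm; four square legs, each 48×48 mm in cross-section, run from the floor (z = 0) to the underside of the seat, each flush with a corner of the seat.


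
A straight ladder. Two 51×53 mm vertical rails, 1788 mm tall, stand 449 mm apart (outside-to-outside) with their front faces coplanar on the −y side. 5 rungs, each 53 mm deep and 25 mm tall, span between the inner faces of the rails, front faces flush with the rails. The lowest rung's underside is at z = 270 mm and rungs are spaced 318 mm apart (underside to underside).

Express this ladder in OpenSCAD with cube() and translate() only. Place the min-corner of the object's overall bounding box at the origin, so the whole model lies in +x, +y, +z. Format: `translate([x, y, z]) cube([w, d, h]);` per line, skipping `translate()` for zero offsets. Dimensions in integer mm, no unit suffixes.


cube([51, 53, 1788]);
translate([398, 0, 0]) cube([51, 53, 1788]);
translate([51, 0, 270]) cube([347, 53, 25]);
translate([51, 0, 588]) cube([347, 53, 25]);
translate([51, 0, 906]) cube([347, 53, 25]);
translate([51, 0, 1224]) cube([347, 53, 25]);
translate([51, 0, 1542]) cube([347, 53, 25]);


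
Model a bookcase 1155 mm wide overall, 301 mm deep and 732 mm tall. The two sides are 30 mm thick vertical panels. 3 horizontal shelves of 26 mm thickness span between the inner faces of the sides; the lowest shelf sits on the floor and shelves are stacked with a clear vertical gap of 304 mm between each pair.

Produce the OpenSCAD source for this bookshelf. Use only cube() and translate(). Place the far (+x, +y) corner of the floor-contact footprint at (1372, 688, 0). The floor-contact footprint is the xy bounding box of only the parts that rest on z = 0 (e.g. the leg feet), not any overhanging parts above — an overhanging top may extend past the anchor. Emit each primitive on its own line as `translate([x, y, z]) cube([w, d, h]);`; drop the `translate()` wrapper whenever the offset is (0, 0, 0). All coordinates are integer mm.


translate([217, 387, 0]) cube([30, 301, 732]);
translate([1342, 387, 0]) cube([30, 301, 732]);
translate([247, 387, 0]) cube([1095, 301, 26]);
translate([247, 387, 330]) cube([1095, 301, 26]);
translate([247, 387, 660]) cube([1095, 301, 26]);


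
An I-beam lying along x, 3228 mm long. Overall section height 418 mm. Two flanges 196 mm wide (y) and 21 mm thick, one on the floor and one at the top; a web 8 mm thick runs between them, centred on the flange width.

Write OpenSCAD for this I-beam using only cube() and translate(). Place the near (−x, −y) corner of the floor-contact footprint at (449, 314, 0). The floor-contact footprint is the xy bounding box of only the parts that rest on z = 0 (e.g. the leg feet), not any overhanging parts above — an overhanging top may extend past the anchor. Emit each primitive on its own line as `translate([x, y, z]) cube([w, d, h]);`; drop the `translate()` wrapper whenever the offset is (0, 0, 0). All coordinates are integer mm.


translate([449, 314, 0]) cube([3228, 196, 21]);
translate([449, 408, 21]) cube([3228, 8, 376]);
translate([449, 314, 397]) cube([3228, 196, 21]);


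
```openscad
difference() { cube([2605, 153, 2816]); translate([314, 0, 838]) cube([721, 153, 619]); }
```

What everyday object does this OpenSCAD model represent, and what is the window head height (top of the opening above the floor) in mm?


A wall with a window opening. The window head height is 1457 mm.

A wall with a rectangular opening subtracted — a window. Sill at z = 838, opening 619 mm tall, so the head is at 838 + 619 = 1457 mm.


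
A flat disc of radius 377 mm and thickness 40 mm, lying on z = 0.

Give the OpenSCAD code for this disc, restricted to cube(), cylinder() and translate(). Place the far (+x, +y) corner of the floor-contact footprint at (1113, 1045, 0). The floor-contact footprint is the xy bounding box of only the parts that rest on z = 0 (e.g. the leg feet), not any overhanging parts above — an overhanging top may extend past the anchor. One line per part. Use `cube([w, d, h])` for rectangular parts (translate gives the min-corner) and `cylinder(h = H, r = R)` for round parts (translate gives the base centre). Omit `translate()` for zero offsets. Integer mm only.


translate([736, 668, 0]) cylinder(h = 40, r = 377);


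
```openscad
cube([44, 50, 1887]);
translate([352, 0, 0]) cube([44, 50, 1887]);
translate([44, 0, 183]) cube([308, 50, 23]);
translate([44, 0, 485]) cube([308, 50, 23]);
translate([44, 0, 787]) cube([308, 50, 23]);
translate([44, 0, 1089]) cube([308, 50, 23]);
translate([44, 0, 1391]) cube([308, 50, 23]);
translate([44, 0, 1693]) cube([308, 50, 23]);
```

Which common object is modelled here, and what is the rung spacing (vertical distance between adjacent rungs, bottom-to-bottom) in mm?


A ladder. The rung spacing is 302 mm.

Two tall 44×50 posts with 6 short bars between them — a ladder. Adjacent rungs sit at z = 183 and z = 485, so the spacing is 485 − 183 = 302 mm.


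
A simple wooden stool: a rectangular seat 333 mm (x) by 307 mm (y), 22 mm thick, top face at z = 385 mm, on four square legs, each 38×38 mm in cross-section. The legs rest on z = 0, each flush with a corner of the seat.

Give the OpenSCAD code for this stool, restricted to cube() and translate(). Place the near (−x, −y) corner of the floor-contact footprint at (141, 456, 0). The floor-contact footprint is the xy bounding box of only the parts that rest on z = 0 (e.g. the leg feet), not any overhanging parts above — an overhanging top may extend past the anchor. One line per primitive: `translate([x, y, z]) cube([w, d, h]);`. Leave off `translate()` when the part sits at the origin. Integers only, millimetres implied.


translate([141, 456, 363]) cube([333, 307, 22]);
translate([141, 456, 0]) cube([38, 38, 363]);
translate([436, 456, 0]) cube([38, 38, 363]);
translate([141, 725, 0]) cube([38, 38, 363]);
translate([436, 725, 0]) cube([38, 38, 363]);


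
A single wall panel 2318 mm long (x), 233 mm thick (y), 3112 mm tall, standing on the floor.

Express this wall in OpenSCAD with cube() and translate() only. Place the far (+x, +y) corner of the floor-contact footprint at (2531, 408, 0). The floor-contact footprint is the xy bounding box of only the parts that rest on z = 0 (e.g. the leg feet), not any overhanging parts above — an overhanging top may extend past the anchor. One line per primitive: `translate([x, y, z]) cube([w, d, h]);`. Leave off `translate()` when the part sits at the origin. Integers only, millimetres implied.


translate([213, 175, 0]) cube([2318, 233, 3112]);


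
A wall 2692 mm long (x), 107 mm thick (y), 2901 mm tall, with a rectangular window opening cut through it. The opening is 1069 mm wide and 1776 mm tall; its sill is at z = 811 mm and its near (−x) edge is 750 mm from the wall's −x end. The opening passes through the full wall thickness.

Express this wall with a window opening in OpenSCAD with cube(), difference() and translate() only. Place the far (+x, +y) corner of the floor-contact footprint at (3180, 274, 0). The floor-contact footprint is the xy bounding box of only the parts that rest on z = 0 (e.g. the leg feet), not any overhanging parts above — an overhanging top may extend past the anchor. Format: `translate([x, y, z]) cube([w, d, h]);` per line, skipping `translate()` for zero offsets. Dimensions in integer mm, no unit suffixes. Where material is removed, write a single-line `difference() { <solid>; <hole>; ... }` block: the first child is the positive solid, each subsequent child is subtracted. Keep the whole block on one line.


difference() { translate([488, 167, 0]) cube([2692, 107, 2901]); translate([1238, 167, 811]) cube([1069, 107, 1776]); }


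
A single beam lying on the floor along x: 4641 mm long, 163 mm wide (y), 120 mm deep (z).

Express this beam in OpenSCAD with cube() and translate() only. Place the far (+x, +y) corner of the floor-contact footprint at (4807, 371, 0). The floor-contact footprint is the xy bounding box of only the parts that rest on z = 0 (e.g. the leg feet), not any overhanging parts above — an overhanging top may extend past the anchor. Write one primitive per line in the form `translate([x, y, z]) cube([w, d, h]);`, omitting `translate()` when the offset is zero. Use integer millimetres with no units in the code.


translate([166, 208, 0]) cube([4641, 163, 120]);


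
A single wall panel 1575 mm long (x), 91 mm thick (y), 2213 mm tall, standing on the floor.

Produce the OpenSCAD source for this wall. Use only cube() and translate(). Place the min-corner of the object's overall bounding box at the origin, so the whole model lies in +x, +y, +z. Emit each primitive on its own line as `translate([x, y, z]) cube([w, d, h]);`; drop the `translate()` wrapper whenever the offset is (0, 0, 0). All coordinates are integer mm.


cube([1575, 91, 2213]);


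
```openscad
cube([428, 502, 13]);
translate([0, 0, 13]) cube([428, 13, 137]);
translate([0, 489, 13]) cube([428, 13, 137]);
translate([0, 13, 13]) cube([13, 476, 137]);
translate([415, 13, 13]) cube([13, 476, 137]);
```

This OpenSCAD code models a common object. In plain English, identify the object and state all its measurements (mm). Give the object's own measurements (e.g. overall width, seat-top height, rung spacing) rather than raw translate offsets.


An open-topped rectangular box: outside dimensions 428×502×150 mm, with a uniform wall and base thickness of 13 mm. The base is a full 428×502 slab on the floor; four walls sit on top of the base. The front and back walls (the −y and +y sides) span the full width; the two side walls fit between them.


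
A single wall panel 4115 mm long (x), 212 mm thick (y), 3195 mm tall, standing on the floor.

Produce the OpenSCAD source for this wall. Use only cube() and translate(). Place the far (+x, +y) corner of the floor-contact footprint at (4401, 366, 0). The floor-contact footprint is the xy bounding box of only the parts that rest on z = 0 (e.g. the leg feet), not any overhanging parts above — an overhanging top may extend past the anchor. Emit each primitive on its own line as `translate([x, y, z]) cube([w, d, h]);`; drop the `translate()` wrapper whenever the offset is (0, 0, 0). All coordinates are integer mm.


translate([286, 154, 0]) cube([4115, 212, 3195]);


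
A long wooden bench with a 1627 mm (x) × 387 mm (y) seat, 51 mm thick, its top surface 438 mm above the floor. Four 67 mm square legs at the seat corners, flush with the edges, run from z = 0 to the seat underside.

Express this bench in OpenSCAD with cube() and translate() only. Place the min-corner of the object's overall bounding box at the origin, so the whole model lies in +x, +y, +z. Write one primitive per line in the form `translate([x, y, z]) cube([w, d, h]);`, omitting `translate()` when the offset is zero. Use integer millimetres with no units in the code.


// leg_h = 438 − 51 = 387
translate([0, 0, 387]) cube([1627, 387, 51]);
cube([67, 67, 387]);
translate([0, 320, 0]) cube([67, 67, 387]);
translate([1560, 0, 0]) cube([67, 67, 387]);
translate([1560, 320, 0]) cube([67, 67, 387]);


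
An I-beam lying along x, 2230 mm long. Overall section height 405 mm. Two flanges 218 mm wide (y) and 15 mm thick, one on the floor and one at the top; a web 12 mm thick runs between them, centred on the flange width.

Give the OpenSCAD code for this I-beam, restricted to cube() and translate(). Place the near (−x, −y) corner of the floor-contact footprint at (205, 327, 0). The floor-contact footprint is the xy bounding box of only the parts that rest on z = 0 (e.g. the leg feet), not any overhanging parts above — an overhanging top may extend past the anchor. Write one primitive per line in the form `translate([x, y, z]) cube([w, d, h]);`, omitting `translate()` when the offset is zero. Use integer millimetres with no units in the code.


translate([205, 327, 0]) cube([2230, 218, 15]);
translate([205, 430, 15]) cube([2230, 12, 375]);
translate([205, 327, 390]) cube([2230, 218, 15]);


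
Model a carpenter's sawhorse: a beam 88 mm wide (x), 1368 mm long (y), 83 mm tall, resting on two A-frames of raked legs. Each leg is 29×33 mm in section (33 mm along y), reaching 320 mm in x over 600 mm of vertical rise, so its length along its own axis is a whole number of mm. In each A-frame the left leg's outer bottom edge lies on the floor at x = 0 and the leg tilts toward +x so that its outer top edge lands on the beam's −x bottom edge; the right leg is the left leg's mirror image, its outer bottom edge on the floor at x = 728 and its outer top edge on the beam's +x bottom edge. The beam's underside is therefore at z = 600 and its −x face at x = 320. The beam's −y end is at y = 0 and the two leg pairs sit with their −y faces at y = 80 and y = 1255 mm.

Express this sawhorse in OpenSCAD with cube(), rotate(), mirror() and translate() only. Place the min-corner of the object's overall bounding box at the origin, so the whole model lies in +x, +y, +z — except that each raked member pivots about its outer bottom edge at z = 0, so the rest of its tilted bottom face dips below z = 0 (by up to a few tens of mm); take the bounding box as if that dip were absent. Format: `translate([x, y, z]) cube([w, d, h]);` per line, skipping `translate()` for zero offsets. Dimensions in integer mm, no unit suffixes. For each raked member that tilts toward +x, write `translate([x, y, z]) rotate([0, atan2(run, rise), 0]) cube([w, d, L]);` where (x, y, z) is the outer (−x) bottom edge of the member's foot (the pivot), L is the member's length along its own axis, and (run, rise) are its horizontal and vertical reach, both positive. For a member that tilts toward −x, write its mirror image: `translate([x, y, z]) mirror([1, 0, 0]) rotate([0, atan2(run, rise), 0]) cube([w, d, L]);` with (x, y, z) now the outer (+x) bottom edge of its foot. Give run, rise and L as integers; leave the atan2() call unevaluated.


translate([320, 0, 600]) cube([88, 1368, 83]);
translate([0, 80, 0]) rotate([0, atan2(320, 600), 0]) cube([29, 33, 680]);
translate([728, 80, 0]) mirror([1, 0, 0]) rotate([0, atan2(320, 600), 0]) cube([29, 33, 680]);
translate([0, 1255, 0]) rotate([0, atan2(320, 600), 0]) cube([29, 33, 680]);
translate([728, 1255, 0]) mirror([1, 0, 0]) rotate([0, atan2(320, 600), 0]) cube([29, 33, 680]);
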